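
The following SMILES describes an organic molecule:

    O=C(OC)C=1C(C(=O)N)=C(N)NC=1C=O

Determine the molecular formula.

Walk through each heavy atom and fill implicit hydrogens from standard valence (C 4, N 3, O 2, S 2, halogen 1):
  atom 1: O, bond orders sum to 2 (valence 2) → 0 H
  atom 2: C, bond orders sum to 4 (valence 4) → 0 H
  atom 3: O, bond orders sum to 2 (valence 2) → 0 H
  atom 4: C, bond orders sum to 1 (valence 4) → 3 H
  atom 5: C, bond orders sum to 4 (valence 4) → 0 H
  atom 6: C, bond orders sum to 4 (valence 4) → 0 H
  atom 7: C, bond orders sum to 4 (valence 4) → 0 H
  atom 8: O, bond orders sum to 2 (valence 2) → 0 H
  atom 9: N, bond orders sum to 1 (valence 3) → 2 H
  atom 10: C, bond orders sum to 4 (valence 4) → 0 H
  atom 11: N, bond orders sum to 1 (valence 3) → 2 H
  atom 12: N, bond orders sum to 2 (valence 3) → 1 H
  atom 13: C, bond orders sum to 4 (valence 4) → 0 H
  atom 14: C, bond orders sum to 3 (valence 4) → 1 H
  atom 15: O, bond orders sum to 2 (valence 2) → 0 H
Totals → C:8, H:9, N:3, O:4.
In Hill order: C8H9N3O4.

C8H9N3O4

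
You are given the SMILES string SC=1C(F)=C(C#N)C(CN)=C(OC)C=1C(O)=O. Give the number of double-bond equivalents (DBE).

7

Degree of unsaturation = (number of rings) + (number of π bonds).
Ring closures in the SMILES: 1.
π bonds: 4 double bonds (each 1 DoU), 1 triple bond (each 2 DoU) → 6 DoU from unsaturation.
Total DoU = 1 + 6 = 7.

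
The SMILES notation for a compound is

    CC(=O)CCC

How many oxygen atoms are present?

Scan the SMILES for O atoms (remember two-letter symbols like Cl and Br are single atoms).
Oxygen count: 1.

1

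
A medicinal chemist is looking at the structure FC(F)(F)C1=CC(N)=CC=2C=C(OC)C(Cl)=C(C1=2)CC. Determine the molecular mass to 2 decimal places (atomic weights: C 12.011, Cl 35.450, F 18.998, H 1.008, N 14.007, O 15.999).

First, the molecular formula is C14H13ClF3NO (counting implicit H from valence).
  C: 14 × 12.011 = 168.154
  Cl: 1 × 35.450 = 35.450
  F: 3 × 18.998 = 56.994
  H: 13 × 1.008 = 13.104
  N: 1 × 14.007 = 14.007
  O: 1 × 15.999 = 15.999
Sum: 14×12.011 + 1×35.450 + 3×18.998 + 13×1.008 + 1×14.007 + 1×15.999 = 303.708 → 303.71 g/mol.

303.71 g/mol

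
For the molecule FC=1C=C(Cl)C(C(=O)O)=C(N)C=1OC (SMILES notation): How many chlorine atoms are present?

Scan the SMILES for Cl atoms (remember two-letter symbols like Cl and Br are single atoms).
Chlorine count: 1.

1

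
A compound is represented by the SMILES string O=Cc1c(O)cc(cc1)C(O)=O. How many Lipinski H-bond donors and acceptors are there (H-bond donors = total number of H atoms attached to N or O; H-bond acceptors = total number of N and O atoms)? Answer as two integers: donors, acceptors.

Donors: find every N or O and count the H atoms it carries.
  atom 1 (O): bond orders sum to 2 → 0 H
  atom 5 (O): bond orders sum to 1 → 1 H
  atom 11 (O): bond orders sum to 1 → 1 H
  atom 12 (O): bond orders sum to 2 → 0 H
Lipinski HBD = 2.
Acceptors: N atoms = 0, O atoms = 4 → HBA = 4.

2, 4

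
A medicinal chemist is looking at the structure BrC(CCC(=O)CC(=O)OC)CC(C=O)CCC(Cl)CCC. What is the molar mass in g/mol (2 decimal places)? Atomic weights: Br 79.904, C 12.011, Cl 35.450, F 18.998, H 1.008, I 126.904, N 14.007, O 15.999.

397.73 g/mol

First, the molecular formula is C16H26BrClO4 (counting implicit H from valence).
  Br: 1 × 79.904 = 79.904
  C: 16 × 12.011 = 192.176
  Cl: 1 × 35.450 = 35.450
  H: 26 × 1.008 = 26.208
  O: 4 × 15.999 = 63.996
Sum: 1×79.904 + 16×12.011 + 1×35.450 + 26×1.008 + 4×15.999 = 397.734 → 397.73 g/mol.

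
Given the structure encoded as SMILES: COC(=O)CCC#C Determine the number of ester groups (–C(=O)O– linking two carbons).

The ester motif appears at heavy-atom position 3 in the SMILES.
Other groups present: 1 alkyne.
Ester count: 1.

1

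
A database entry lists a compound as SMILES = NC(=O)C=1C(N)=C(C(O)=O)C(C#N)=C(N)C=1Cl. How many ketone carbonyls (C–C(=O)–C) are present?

Scan the SMILES for the ketone motif — none present.
Groups that are present: 1 amide, 1 carboxylic acid, 1 nitrile, 2 primary amine.

0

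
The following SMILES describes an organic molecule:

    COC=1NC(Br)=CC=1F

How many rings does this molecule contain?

In SMILES, each pair of matching ring-closure digits denotes one ring-closing bond; the number of such bonds equals the number of independent rings.
Ring-closure bonds here: 1.

1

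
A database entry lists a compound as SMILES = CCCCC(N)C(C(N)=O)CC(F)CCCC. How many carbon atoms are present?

Count every carbon token in the SMILES (each C, including those in ring-closure positions and inside branches).
Carbon count: 13.

13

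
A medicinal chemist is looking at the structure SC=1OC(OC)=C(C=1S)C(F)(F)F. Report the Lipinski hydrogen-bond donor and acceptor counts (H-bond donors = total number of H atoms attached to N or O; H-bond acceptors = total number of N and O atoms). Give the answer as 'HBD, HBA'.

Donors: find every N or O and count the H atoms it carries.
  atom 3 (O): bond orders sum to 2 → 0 H
  atom 5 (O): bond orders sum to 2 → 0 H
Lipinski HBD = 0.
Acceptors: N atoms = 0, O atoms = 2 → HBA = 2.

0, 2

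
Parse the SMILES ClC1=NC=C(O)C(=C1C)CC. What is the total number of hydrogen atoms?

10

Walk through each heavy atom and fill implicit hydrogens from standard valence (C 4, N 3, O 2, S 2, halogen 1):
  atom 1: Cl (halogen, monovalent) → 0 H
  atom 2: C, bond orders sum to 4 (valence 4) → 0 H
  atom 3: N, bond orders sum to 3 (valence 3) → 0 H
  atom 4: C, bond orders sum to 3 (valence 4) → 1 H
  atom 5: C, bond orders sum to 4 (valence 4) → 0 H
  atom 6: O, bond orders sum to 1 (valence 2) → 1 H
  atom 7: C, bond orders sum to 4 (valence 4) → 0 H
  atom 8: C, bond orders sum to 4 (valence 4) → 0 H
  atom 9: C, bond orders sum to 1 (valence 4) → 3 H
  atom 10: C, bond orders sum to 2 (valence 4) → 2 H
  atom 11: C, bond orders sum to 1 (valence 4) → 3 H
Total hydrogens: 10.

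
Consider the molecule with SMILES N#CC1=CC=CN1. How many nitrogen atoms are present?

2

Scan the SMILES for N atoms (remember two-letter symbols like Cl and Br are single atoms).
Nitrogen count: 2.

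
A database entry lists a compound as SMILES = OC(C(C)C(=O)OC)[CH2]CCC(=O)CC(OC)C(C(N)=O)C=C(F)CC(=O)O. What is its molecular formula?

Walk through each heavy atom and fill implicit hydrogens from standard valence (C 4, N 3, O 2, S 2, halogen 1):
  atom 1: O, bond orders sum to 1 (valence 2) → 1 H
  atom 2: C, bond orders sum to 3 (valence 4) → 1 H
  atom 3: C, bond orders sum to 3 (valence 4) → 1 H
  atom 4: C, bond orders sum to 1 (valence 4) → 3 H
  atom 5: C, bond orders sum to 4 (valence 4) → 0 H
  atom 6: O, bond orders sum to 2 (valence 2) → 0 H
  atom 7: O, bond orders sum to 2 (valence 2) → 0 H
  atom 8: C, bond orders sum to 1 (valence 4) → 3 H
  atom 9: C with explicit H count 2
  atom 10: C, bond orders sum to 2 (valence 4) → 2 H
  atom 11: C, bond orders sum to 2 (valence 4) → 2 H
  atom 12: C, bond orders sum to 4 (valence 4) → 0 H
  atom 13: O, bond orders sum to 2 (valence 2) → 0 H
  atom 14: C, bond orders sum to 2 (valence 4) → 2 H
  atom 15: C, bond orders sum to 3 (valence 4) → 1 H
  atom 16: O, bond orders sum to 2 (valence 2) → 0 H
  atom 17: C, bond orders sum to 1 (valence 4) → 3 H
  atom 18: C, bond orders sum to 3 (valence 4) → 1 H
  atom 19: C, bond orders sum to 4 (valence 4) → 0 H
  atom 20: N, bond orders sum to 1 (valence 3) → 2 H
  atom 21: O, bond orders sum to 2 (valence 2) → 0 H
  atom 22: C, bond orders sum to 3 (valence 4) → 1 H
  atom 23: C, bond orders sum to 4 (valence 4) → 0 H
  atom 24: F (halogen, monovalent) → 0 H
  atom 25: C, bond orders sum to 2 (valence 4) → 2 H
  atom 26: C, bond orders sum to 4 (valence 4) → 0 H
  atom 27: O, bond orders sum to 2 (valence 2) → 0 H
  atom 28: O, bond orders sum to 1 (valence 2) → 1 H
Totals → C:18, H:28, F:1, N:1, O:8.
In Hill order: C18H28FNO8.

C18H28FNO8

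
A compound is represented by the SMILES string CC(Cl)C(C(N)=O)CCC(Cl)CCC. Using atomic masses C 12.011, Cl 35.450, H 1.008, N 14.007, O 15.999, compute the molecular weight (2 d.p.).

First, the molecular formula is C10H19Cl2NO (counting implicit H from valence).
  C: 10 × 12.011 = 120.110
  Cl: 2 × 35.450 = 70.900
  H: 19 × 1.008 = 19.152
  N: 1 × 14.007 = 14.007
  O: 1 × 15.999 = 15.999
Sum: 10×12.011 + 2×35.450 + 19×1.008 + 1×14.007 + 1×15.999 = 240.168 → 240.17 g/mol.

240.17 g/mol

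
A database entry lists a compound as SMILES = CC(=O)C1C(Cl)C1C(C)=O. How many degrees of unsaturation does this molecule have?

3

Degree of unsaturation = (number of rings) + (number of π bonds).
Ring closures in the SMILES: 1.
π bonds: 2 double bonds (each 1 DoU) → 2 DoU from unsaturation.
Total DoU = 1 + 2 = 3.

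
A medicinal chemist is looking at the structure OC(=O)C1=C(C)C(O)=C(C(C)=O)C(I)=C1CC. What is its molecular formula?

C12H13IO4

Walk through each heavy atom and fill implicit hydrogens from standard valence (C 4, N 3, O 2, S 2, halogen 1):
  atom 1: O, bond orders sum to 1 (valence 2) → 1 H
  atom 2: C, bond orders sum to 4 (valence 4) → 0 H
  atom 3: O, bond orders sum to 2 (valence 2) → 0 H
  atom 4: C, bond orders sum to 4 (valence 4) → 0 H
  atom 5: C, bond orders sum to 4 (valence 4) → 0 H
  atom 6: C, bond orders sum to 1 (valence 4) → 3 H
  atom 7: C, bond orders sum to 4 (valence 4) → 0 H
  atom 8: O, bond orders sum to 1 (valence 2) → 1 H
  atom 9: C, bond orders sum to 4 (valence 4) → 0 H
  atom 10: C, bond orders sum to 4 (valence 4) → 0 H
  atom 11: C, bond orders sum to 1 (valence 4) → 3 H
  atom 12: O, bond orders sum to 2 (valence 2) → 0 H
  atom 13: C, bond orders sum to 4 (valence 4) → 0 H
  atom 14: I (halogen, monovalent) → 0 H
  atom 15: C, bond orders sum to 4 (valence 4) → 0 H
  atom 16: C, bond orders sum to 2 (valence 4) → 2 H
  atom 17: C, bond orders sum to 1 (valence 4) → 3 H
Totals → C:12, H:13, I:1, O:4.
In Hill order: C12H13IO4.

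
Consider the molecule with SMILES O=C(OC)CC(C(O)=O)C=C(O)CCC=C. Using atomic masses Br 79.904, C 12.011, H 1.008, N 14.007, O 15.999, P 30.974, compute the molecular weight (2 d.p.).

228.24 g/mol

First, the molecular formula is C11H16O5 (counting implicit H from valence).
  C: 11 × 12.011 = 132.121
  H: 16 × 1.008 = 16.128
  O: 5 × 15.999 = 79.995
Sum: 11×12.011 + 16×1.008 + 5×15.999 = 228.244 → 228.24 g/mol.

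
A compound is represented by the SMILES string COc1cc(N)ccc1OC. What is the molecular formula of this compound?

Walk through each heavy atom and fill implicit hydrogens from standard valence (C 4, N 3, O 2, S 2, halogen 1); for lowercase aromatic atoms, an aromatic c carries 1 H when it has two neighbours and 0 H with three, and aromatic n carries 0 H:
  atom 1: C, bond orders sum to 1 (valence 4) → 3 H
  atom 2: O, bond orders sum to 2 (valence 2) → 0 H
  atom 3: aromatic c, 3 neighbours → 0 H
  atom 4: aromatic c, 2 neighbours → 1 H
  atom 5: aromatic c, 3 neighbours → 0 H
  atom 6: N, bond orders sum to 1 (valence 3) → 2 H
  atom 7: aromatic c, 2 neighbours → 1 H
  atom 8: aromatic c, 2 neighbours → 1 H
  atom 9: aromatic c, 3 neighbours → 0 H
  atom 10: O, bond orders sum to 2 (valence 2) → 0 H
  atom 11: C, bond orders sum to 1 (valence 4) → 3 H
Totals → C:8, H:11, N:1, O:2.

C8H11NO2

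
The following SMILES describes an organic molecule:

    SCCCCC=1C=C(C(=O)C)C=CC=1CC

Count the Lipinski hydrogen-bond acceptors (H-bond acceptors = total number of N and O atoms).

1

N atoms: 0; O atoms: 1.
Lipinski HBA = 0 + 1 = 1.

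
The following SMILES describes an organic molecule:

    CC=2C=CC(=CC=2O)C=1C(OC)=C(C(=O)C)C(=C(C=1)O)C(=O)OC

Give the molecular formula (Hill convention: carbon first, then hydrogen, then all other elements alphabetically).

Walk through each heavy atom and fill implicit hydrogens from standard valence (C 4, N 3, O 2, S 2, halogen 1):
  atom 1: C, bond orders sum to 1 (valence 4) → 3 H
  atom 2: C, bond orders sum to 4 (valence 4) → 0 H
  atom 3: C, bond orders sum to 3 (valence 4) → 1 H
  atom 4: C, bond orders sum to 3 (valence 4) → 1 H
  atom 5: C, bond orders sum to 4 (valence 4) → 0 H
  atom 6: C, bond orders sum to 3 (valence 4) → 1 H
  atom 7: C, bond orders sum to 4 (valence 4) → 0 H
  atom 8: O, bond orders sum to 1 (valence 2) → 1 H
  atom 9: C, bond orders sum to 4 (valence 4) → 0 H
  atom 10: C, bond orders sum to 4 (valence 4) → 0 H
  atom 11: O, bond orders sum to 2 (valence 2) → 0 H
  atom 12: C, bond orders sum to 1 (valence 4) → 3 H
  atom 13: C, bond orders sum to 4 (valence 4) → 0 H
  atom 14: C, bond orders sum to 4 (valence 4) → 0 H
  atom 15: O, bond orders sum to 2 (valence 2) → 0 H
  atom 16: C, bond orders sum to 1 (valence 4) → 3 H
  atom 17: C, bond orders sum to 4 (valence 4) → 0 H
  atom 18: C, bond orders sum to 4 (valence 4) → 0 H
  atom 19: C, bond orders sum to 3 (valence 4) → 1 H
  atom 20: O, bond orders sum to 1 (valence 2) → 1 H
  atom 21: C, bond orders sum to 4 (valence 4) → 0 H
  atom 22: O, bond orders sum to 2 (valence 2) → 0 H
  atom 23: O, bond orders sum to 2 (valence 2) → 0 H
  atom 24: C, bond orders sum to 1 (valence 4) → 3 H
Totals → C:18, H:18, O:6.

C18H18O6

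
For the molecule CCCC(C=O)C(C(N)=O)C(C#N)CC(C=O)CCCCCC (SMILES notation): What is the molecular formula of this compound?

C18H30N2O3

Walk through each heavy atom and fill implicit hydrogens from standard valence (C 4, N 3, O 2, S 2, halogen 1):
  atom 1: C, bond orders sum to 1 (valence 4) → 3 H
  atom 2: C, bond orders sum to 2 (valence 4) → 2 H
  atom 3: C, bond orders sum to 2 (valence 4) → 2 H
  atom 4: C, bond orders sum to 3 (valence 4) → 1 H
  atom 5: C, bond orders sum to 3 (valence 4) → 1 H
  atom 6: O, bond orders sum to 2 (valence 2) → 0 H
  atom 7: C, bond orders sum to 3 (valence 4) → 1 H
  atom 8: C, bond orders sum to 4 (valence 4) → 0 H
  atom 9: N, bond orders sum to 1 (valence 3) → 2 H
  atom 10: O, bond orders sum to 2 (valence 2) → 0 H
  atom 11: C, bond orders sum to 3 (valence 4) → 1 H
  atom 12: C, bond orders sum to 4 (valence 4) → 0 H
  atom 13: N, bond orders sum to 3 (valence 3) → 0 H
  atom 14: C, bond orders sum to 2 (valence 4) → 2 H
  atom 15: C, bond orders sum to 3 (valence 4) → 1 H
  atom 16: C, bond orders sum to 3 (valence 4) → 1 H
  atom 17: O, bond orders sum to 2 (valence 2) → 0 H
  atom 18: C, bond orders sum to 2 (valence 4) → 2 H
  atom 19: C, bond orders sum to 2 (valence 4) → 2 H
  atom 20: C, bond orders sum to 2 (valence 4) → 2 H
  atom 21: C, bond orders sum to 2 (valence 4) → 2 H
  atom 22: C, bond orders sum to 2 (valence 4) → 2 H
  atom 23: C, bond orders sum to 1 (valence 4) → 3 H
Totals → C:18, H:30, N:2, O:3.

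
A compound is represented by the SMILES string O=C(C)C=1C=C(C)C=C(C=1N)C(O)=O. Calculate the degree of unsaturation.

6

Degree of unsaturation = (number of rings) + (number of π bonds).
Ring closures in the SMILES: 1.
π bonds: 5 double bonds (each 1 DoU) → 5 DoU from unsaturation.
Total DoU = 1 + 5 = 6.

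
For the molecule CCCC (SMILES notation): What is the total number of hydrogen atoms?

10

Walk through each heavy atom and fill implicit hydrogens from standard valence (C 4, N 3, O 2, S 2, halogen 1):
  atom 1: C, bond orders sum to 1 (valence 4) → 3 H
  atom 2: C, bond orders sum to 2 (valence 4) → 2 H
  atom 3: C, bond orders sum to 2 (valence 4) → 2 H
  atom 4: C, bond orders sum to 1 (valence 4) → 3 H
Total hydrogens: 10.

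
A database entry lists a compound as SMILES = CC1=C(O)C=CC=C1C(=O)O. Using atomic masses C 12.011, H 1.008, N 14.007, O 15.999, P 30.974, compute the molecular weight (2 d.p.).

152.15 g/mol

First, the molecular formula is C8H8O3 (counting implicit H from valence).
  C: 8 × 12.011 = 96.088
  H: 8 × 1.008 = 8.064
  O: 3 × 15.999 = 47.997
Sum: 8×12.011 + 8×1.008 + 3×15.999 = 152.149 → 152.15 g/mol.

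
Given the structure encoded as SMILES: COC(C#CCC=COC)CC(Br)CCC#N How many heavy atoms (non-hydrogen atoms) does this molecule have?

17

Every atom symbol written in the SMILES (organic subset) is one heavy atom; implicit H are not written.
Heavy atoms by element → Br:1, C:13, N:1, O:2.
Total: 17.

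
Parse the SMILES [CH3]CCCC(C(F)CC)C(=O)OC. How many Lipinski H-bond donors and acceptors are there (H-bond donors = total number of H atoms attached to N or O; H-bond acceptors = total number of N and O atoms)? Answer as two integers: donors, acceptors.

Donors: find every N or O and count the H atoms it carries.
  atom 11 (O): bond orders sum to 2 → 0 H
  atom 12 (O): bond orders sum to 2 → 0 H
Lipinski HBD = 0.
Acceptors: N atoms = 0, O atoms = 2 → HBA = 2.

0, 2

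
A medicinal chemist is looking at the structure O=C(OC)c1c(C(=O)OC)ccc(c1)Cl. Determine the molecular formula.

C10H9ClO4

Walk through each heavy atom and fill implicit hydrogens from standard valence (C 4, N 3, O 2, S 2, halogen 1); for lowercase aromatic atoms, an aromatic c carries 1 H when it has two neighbours and 0 H with three, and aromatic n carries 0 H:
  atom 1: O, bond orders sum to 2 (valence 2) → 0 H
  atom 2: C, bond orders sum to 4 (valence 4) → 0 H
  atom 3: O, bond orders sum to 2 (valence 2) → 0 H
  atom 4: C, bond orders sum to 1 (valence 4) → 3 H
  atom 5: aromatic c, 3 neighbours → 0 H
  atom 6: aromatic c, 3 neighbours → 0 H
  atom 7: C, bond orders sum to 4 (valence 4) → 0 H
  atom 8: O, bond orders sum to 2 (valence 2) → 0 H
  atom 9: O, bond orders sum to 2 (valence 2) → 0 H
  atom 10: C, bond orders sum to 1 (valence 4) → 3 H
  atom 11: aromatic c, 2 neighbours → 1 H
  atom 12: aromatic c, 2 neighbours → 1 H
  atom 13: aromatic c, 3 neighbours → 0 H
  atom 14: aromatic c, 2 neighbours → 1 H
  atom 15: Cl (halogen, monovalent) → 0 H
Totals → C:10, H:9, Cl:1, O:4.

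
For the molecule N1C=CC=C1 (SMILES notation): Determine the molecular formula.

C4H5N

Walk through each heavy atom and fill implicit hydrogens from standard valence (C 4, N 3, O 2, S 2, halogen 1):
  atom 1: N, bond orders sum to 2 (valence 3) → 1 H
  atom 2: C, bond orders sum to 3 (valence 4) → 1 H
  atom 3: C, bond orders sum to 3 (valence 4) → 1 H
  atom 4: C, bond orders sum to 3 (valence 4) → 1 H
  atom 5: C, bond orders sum to 3 (valence 4) → 1 H
Totals → C:4, H:5, N:1.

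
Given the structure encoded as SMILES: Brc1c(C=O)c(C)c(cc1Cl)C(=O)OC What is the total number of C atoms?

Count every carbon token in the SMILES (each C, including those in ring-closure positions and inside branches).
Carbon count: 10.

10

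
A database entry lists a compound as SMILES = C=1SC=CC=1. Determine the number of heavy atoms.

5

Every atom symbol written in the SMILES (organic subset) is one heavy atom; implicit H are not written.
Heavy atoms by element → C:4, S:1.
Total: 5.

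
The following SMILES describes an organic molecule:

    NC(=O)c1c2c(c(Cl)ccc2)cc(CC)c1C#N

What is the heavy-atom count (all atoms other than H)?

18

Every atom symbol written in the SMILES (organic subset) is one heavy atom; implicit H are not written.
Heavy atoms by element → C:14, Cl:1, N:2, O:1.
Total: 18.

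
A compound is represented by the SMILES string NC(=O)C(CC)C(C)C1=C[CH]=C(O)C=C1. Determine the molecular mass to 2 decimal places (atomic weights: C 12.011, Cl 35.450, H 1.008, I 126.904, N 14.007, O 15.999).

First, the molecular formula is C12H17NO2 (counting implicit H from valence).
  C: 12 × 12.011 = 144.132
  H: 17 × 1.008 = 17.136
  N: 1 × 14.007 = 14.007
  O: 2 × 15.999 = 31.998
Sum: 12×12.011 + 17×1.008 + 1×14.007 + 2×15.999 = 207.273 → 207.27 g/mol.

207.27 g/mol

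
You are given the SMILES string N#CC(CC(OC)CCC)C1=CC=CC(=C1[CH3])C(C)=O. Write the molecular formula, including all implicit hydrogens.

C17H23NO2

Walk through each heavy atom and fill implicit hydrogens from standard valence (C 4, N 3, O 2, S 2, halogen 1):
  atom 1: N, bond orders sum to 3 (valence 3) → 0 H
  atom 2: C, bond orders sum to 4 (valence 4) → 0 H
  atom 3: C, bond orders sum to 3 (valence 4) → 1 H
  atom 4: C, bond orders sum to 2 (valence 4) → 2 H
  atom 5: C, bond orders sum to 3 (valence 4) → 1 H
  atom 6: O, bond orders sum to 2 (valence 2) → 0 H
  atom 7: C, bond orders sum to 1 (valence 4) → 3 H
  atom 8: C, bond orders sum to 2 (valence 4) → 2 H
  atom 9: C, bond orders sum to 2 (valence 4) → 2 H
  atom 10: C, bond orders sum to 1 (valence 4) → 3 H
  atom 11: C, bond orders sum to 4 (valence 4) → 0 H
  atom 12: C, bond orders sum to 3 (valence 4) → 1 H
  atom 13: C, bond orders sum to 3 (valence 4) → 1 H
  atom 14: C, bond orders sum to 3 (valence 4) → 1 H
  atom 15: C, bond orders sum to 4 (valence 4) → 0 H
  atom 16: C, bond orders sum to 4 (valence 4) → 0 H
  atom 17: C with explicit H count 3
  atom 18: C, bond orders sum to 4 (valence 4) → 0 H
  atom 19: C, bond orders sum to 1 (valence 4) → 3 H
  atom 20: O, bond orders sum to 2 (valence 2) → 0 H
Totals → C:17, H:23, N:1, O:2.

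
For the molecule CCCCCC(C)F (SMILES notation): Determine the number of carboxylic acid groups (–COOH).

0

Scan the SMILES for the carboxylic acid motif — none present.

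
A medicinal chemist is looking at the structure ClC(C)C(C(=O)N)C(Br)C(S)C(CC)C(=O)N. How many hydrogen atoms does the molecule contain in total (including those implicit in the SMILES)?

18

Walk through each heavy atom and fill implicit hydrogens from standard valence (C 4, N 3, O 2, S 2, halogen 1):
  atom 1: Cl (halogen, monovalent) → 0 H
  atom 2: C, bond orders sum to 3 (valence 4) → 1 H
  atom 3: C, bond orders sum to 1 (valence 4) → 3 H
  atom 4: C, bond orders sum to 3 (valence 4) → 1 H
  atom 5: C, bond orders sum to 4 (valence 4) → 0 H
  atom 6: O, bond orders sum to 2 (valence 2) → 0 H
  atom 7: N, bond orders sum to 1 (valence 3) → 2 H
  atom 8: C, bond orders sum to 3 (valence 4) → 1 H
  atom 9: Br (halogen, monovalent) → 0 H
  atom 10: C, bond orders sum to 3 (valence 4) → 1 H
  atom 11: S, bond orders sum to 1 (valence 2) → 1 H
  atom 12: C, bond orders sum to 3 (valence 4) → 1 H
  atom 13: C, bond orders sum to 2 (valence 4) → 2 H
  atom 14: C, bond orders sum to 1 (valence 4) → 3 H
  atom 15: C, bond orders sum to 4 (valence 4) → 0 H
  atom 16: O, bond orders sum to 2 (valence 2) → 0 H
  atom 17: N, bond orders sum to 1 (valence 3) → 2 H
Total hydrogens: 18.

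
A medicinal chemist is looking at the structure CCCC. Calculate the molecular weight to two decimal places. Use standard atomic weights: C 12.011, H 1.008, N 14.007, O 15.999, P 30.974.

First, the molecular formula is C4H10 (counting implicit H from valence).
  C: 4 × 12.011 = 48.044
  H: 10 × 1.008 = 10.080
Sum: 4×12.011 + 10×1.008 = 58.124 → 58.12 g/mol.

58.12 g/mol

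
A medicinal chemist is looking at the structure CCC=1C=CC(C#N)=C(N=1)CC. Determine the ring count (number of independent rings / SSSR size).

1

In SMILES, each pair of matching ring-closure digits denotes one ring-closing bond; the number of such bonds equals the number of independent rings.
Ring-closure bonds here: 1.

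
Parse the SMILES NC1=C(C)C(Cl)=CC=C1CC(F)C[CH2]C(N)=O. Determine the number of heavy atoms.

17

Every atom symbol written in the SMILES (organic subset) is one heavy atom; implicit H are not written.
Heavy atoms by element → C:12, Cl:1, F:1, N:2, O:1.
Total: 17.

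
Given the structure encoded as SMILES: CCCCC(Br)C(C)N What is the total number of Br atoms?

Scan the SMILES for Br atoms (remember two-letter symbols like Cl and Br are single atoms).
Bromine count: 1.

1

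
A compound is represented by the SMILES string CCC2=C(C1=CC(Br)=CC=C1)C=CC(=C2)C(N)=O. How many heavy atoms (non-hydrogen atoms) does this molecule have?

Every atom symbol written in the SMILES (organic subset) is one heavy atom; implicit H are not written.
Heavy atoms by element → Br:1, C:15, N:1, O:1.
Total: 18.

18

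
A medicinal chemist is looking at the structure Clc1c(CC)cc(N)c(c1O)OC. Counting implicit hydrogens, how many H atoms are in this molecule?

Walk through each heavy atom and fill implicit hydrogens from standard valence (C 4, N 3, O 2, S 2, halogen 1); for lowercase aromatic atoms, an aromatic c carries 1 H when it has two neighbours and 0 H with three, and aromatic n carries 0 H:
  atom 1: Cl (halogen, monovalent) → 0 H
  atom 2: aromatic c, 3 neighbours → 0 H
  atom 3: aromatic c, 3 neighbours → 0 H
  atom 4: C, bond orders sum to 2 (valence 4) → 2 H
  atom 5: C, bond orders sum to 1 (valence 4) → 3 H
  atom 6: aromatic c, 2 neighbours → 1 H
  atom 7: aromatic c, 3 neighbours → 0 H
  atom 8: N, bond orders sum to 1 (valence 3) → 2 H
  atom 9: aromatic c, 3 neighbours → 0 H
  atom 10: aromatic c, 3 neighbours → 0 H
  atom 11: O, bond orders sum to 1 (valence 2) → 1 H
  atom 12: O, bond orders sum to 2 (valence 2) → 0 H
  atom 13: C, bond orders sum to 1 (valence 4) → 3 H
Total hydrogens: 12.

12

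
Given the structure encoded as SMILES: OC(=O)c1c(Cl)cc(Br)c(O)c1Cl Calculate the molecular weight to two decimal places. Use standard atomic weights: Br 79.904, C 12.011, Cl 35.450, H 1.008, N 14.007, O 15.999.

First, the molecular formula is C7H3BrCl2O3 (counting implicit H from valence).
  Br: 1 × 79.904 = 79.904
  C: 7 × 12.011 = 84.077
  Cl: 2 × 35.450 = 70.900
  H: 3 × 1.008 = 3.024
  O: 3 × 15.999 = 47.997
Sum: 1×79.904 + 7×12.011 + 2×35.450 + 3×1.008 + 3×15.999 = 285.902 → 285.90 g/mol.

285.90 g/mol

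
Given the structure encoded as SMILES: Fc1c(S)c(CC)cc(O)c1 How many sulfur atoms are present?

Scan the SMILES for S atoms (remember two-letter symbols like Cl and Br are single atoms).
Sulfur count: 1.

1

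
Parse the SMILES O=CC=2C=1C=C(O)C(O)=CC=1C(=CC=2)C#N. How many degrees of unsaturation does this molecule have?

Molecular formula: C12H7NO3.
DoU = (2C + 2 + N − H − X) / 2, where X is the halogen count and O/S are ignored.
    = (2·12 + 2 + 1 − 7 − 0) / 2 = 20 / 2 = 10.

10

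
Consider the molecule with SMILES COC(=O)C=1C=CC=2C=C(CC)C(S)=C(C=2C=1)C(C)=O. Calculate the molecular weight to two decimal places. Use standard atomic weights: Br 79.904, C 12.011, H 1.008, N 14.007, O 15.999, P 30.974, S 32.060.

First, the molecular formula is C16H16O3S (counting implicit H from valence).
  C: 16 × 12.011 = 192.176
  H: 16 × 1.008 = 16.128
  O: 3 × 15.999 = 47.997
  S: 1 × 32.060 = 32.060
Sum: 16×12.011 + 16×1.008 + 3×15.999 + 1×32.060 = 288.361 → 288.36 g/mol.

288.36 g/mol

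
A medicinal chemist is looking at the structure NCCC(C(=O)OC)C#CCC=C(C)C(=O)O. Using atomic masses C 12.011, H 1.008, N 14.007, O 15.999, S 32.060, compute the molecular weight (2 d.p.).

239.27 g/mol

First, the molecular formula is C12H17NO4 (counting implicit H from valence).
  C: 12 × 12.011 = 144.132
  H: 17 × 1.008 = 17.136
  N: 1 × 14.007 = 14.007
  O: 4 × 15.999 = 63.996
Sum: 12×12.011 + 17×1.008 + 1×14.007 + 4×15.999 = 239.271 → 239.27 g/mol.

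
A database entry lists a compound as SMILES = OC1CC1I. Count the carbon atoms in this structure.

3

Count every carbon token in the SMILES (each C, including those in ring-closure positions and inside branches).
Carbon count: 3.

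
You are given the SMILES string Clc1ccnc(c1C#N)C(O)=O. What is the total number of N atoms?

2

Scan the SMILES for N atoms (remember two-letter symbols like Cl and Br are single atoms).
Nitrogen count: 2.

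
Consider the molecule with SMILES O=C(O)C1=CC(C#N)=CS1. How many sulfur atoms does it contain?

1

Scan the SMILES for S atoms (remember two-letter symbols like Cl and Br are single atoms).
Sulfur count: 1.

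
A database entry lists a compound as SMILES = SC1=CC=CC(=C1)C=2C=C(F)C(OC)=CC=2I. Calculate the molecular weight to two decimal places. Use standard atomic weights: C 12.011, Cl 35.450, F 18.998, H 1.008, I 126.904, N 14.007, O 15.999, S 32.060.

First, the molecular formula is C13H10FIOS (counting implicit H from valence).
  C: 13 × 12.011 = 156.143
  F: 1 × 18.998 = 18.998
  H: 10 × 1.008 = 10.080
  I: 1 × 126.904 = 126.904
  O: 1 × 15.999 = 15.999
  S: 1 × 32.060 = 32.060
Sum: 13×12.011 + 1×18.998 + 10×1.008 + 1×126.904 + 1×15.999 + 1×32.060 = 360.184 → 360.18 g/mol.

360.18 g/mol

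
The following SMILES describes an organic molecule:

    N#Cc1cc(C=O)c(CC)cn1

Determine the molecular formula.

Walk through each heavy atom and fill implicit hydrogens from standard valence (C 4, N 3, O 2, S 2, halogen 1); for lowercase aromatic atoms, an aromatic c carries 1 H when it has two neighbours and 0 H with three, and aromatic n carries 0 H:
  atom 1: N, bond orders sum to 3 (valence 3) → 0 H
  atom 2: C, bond orders sum to 4 (valence 4) → 0 H
  atom 3: aromatic c, 3 neighbours → 0 H
  atom 4: aromatic c, 2 neighbours → 1 H
  atom 5: aromatic c, 3 neighbours → 0 H
  atom 6: C, bond orders sum to 3 (valence 4) → 1 H
  atom 7: O, bond orders sum to 2 (valence 2) → 0 H
  atom 8: aromatic c, 3 neighbours → 0 H
  atom 9: C, bond orders sum to 2 (valence 4) → 2 H
  atom 10: C, bond orders sum to 1 (valence 4) → 3 H
  atom 11: aromatic c, 2 neighbours → 1 H
  atom 12: aromatic n, 2 neighbours → 0 H
Totals → C:9, H:8, N:2, O:1.
In Hill order: C9H8N2O.

C9H8N2O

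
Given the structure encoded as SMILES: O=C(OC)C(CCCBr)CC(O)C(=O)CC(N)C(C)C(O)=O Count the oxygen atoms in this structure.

6

Scan the SMILES for O atoms (remember two-letter symbols like Cl and Br are single atoms).
Oxygen count: 6.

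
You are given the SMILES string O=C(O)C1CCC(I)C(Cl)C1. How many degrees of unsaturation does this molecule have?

2

Degree of unsaturation = (number of rings) + (number of π bonds).
Ring closures in the SMILES: 1.
π bonds: 1 double bond (each 1 DoU) → 1 DoU from unsaturation.
Total DoU = 1 + 1 = 2.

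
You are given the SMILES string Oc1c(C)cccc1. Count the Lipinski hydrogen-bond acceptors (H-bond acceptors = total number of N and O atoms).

N atoms: 0; O atoms: 1.
Lipinski HBA = 0 + 1 = 1.

1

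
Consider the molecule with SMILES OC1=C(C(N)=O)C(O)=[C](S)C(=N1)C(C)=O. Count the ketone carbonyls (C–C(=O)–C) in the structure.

1

The ketone motif appears at heavy-atom position 13 in the SMILES.
Other groups present: 1 amide, 2 hydroxyl, 1 thiol.
Ketone count: 1.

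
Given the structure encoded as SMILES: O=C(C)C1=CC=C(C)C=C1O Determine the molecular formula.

Walk through each heavy atom and fill implicit hydrogens from standard valence (C 4, N 3, O 2, S 2, halogen 1):
  atom 1: O, bond orders sum to 2 (valence 2) → 0 H
  atom 2: C, bond orders sum to 4 (valence 4) → 0 H
  atom 3: C, bond orders sum to 1 (valence 4) → 3 H
  atom 4: C, bond orders sum to 4 (valence 4) → 0 H
  atom 5: C, bond orders sum to 3 (valence 4) → 1 H
  atom 6: C, bond orders sum to 3 (valence 4) → 1 H
  atom 7: C, bond orders sum to 4 (valence 4) → 0 H
  atom 8: C, bond orders sum to 1 (valence 4) → 3 H
  atom 9: C, bond orders sum to 3 (valence 4) → 1 H
  atom 10: C, bond orders sum to 4 (valence 4) → 0 H
  atom 11: O, bond orders sum to 1 (valence 2) → 1 H
Totals → C:9, H:10, O:2.

C9H10O2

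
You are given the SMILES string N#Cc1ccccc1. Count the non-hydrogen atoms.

8

Every atom symbol written in the SMILES (organic subset) is one heavy atom; implicit H are not written.
Heavy atoms by element → C:7, N:1.
Total: 8.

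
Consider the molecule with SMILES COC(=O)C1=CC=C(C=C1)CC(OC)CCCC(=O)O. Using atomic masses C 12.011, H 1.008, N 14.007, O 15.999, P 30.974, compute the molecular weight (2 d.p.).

First, the molecular formula is C15H20O5 (counting implicit H from valence).
  C: 15 × 12.011 = 180.165
  H: 20 × 1.008 = 20.160
  O: 5 × 15.999 = 79.995
Sum: 15×12.011 + 20×1.008 + 5×15.999 = 280.320 → 280.32 g/mol.

280.32 g/mol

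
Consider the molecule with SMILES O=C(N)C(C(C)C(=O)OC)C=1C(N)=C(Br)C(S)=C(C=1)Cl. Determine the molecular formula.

Walk through each heavy atom and fill implicit hydrogens from standard valence (C 4, N 3, O 2, S 2, halogen 1):
  atom 1: O, bond orders sum to 2 (valence 2) → 0 H
  atom 2: C, bond orders sum to 4 (valence 4) → 0 H
  atom 3: N, bond orders sum to 1 (valence 3) → 2 H
  atom 4: C, bond orders sum to 3 (valence 4) → 1 H
  atom 5: C, bond orders sum to 3 (valence 4) → 1 H
  atom 6: C, bond orders sum to 1 (valence 4) → 3 H
  atom 7: C, bond orders sum to 4 (valence 4) → 0 H
  atom 8: O, bond orders sum to 2 (valence 2) → 0 H
  atom 9: O, bond orders sum to 2 (valence 2) → 0 H
  atom 10: C, bond orders sum to 1 (valence 4) → 3 H
  atom 11: C, bond orders sum to 4 (valence 4) → 0 H
  atom 12: C, bond orders sum to 4 (valence 4) → 0 H
  atom 13: N, bond orders sum to 1 (valence 3) → 2 H
  atom 14: C, bond orders sum to 4 (valence 4) → 0 H
  atom 15: Br (halogen, monovalent) → 0 H
  atom 16: C, bond orders sum to 4 (valence 4) → 0 H
  atom 17: S, bond orders sum to 1 (valence 2) → 1 H
  atom 18: C, bond orders sum to 4 (valence 4) → 0 H
  atom 19: C, bond orders sum to 3 (valence 4) → 1 H
  atom 20: Cl (halogen, monovalent) → 0 H
Totals → C:12, H:14, Br:1, Cl:1, N:2, O:3, S:1.
In Hill order: C12H14BrClN2O3S.

C12H14BrClN2O3S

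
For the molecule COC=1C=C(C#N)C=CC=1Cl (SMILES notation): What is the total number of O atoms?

1

Scan the SMILES for O atoms (remember two-letter symbols like Cl and Br are single atoms).
Oxygen count: 1.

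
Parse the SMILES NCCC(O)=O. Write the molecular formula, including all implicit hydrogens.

Walk through each heavy atom and fill implicit hydrogens from standard valence (C 4, N 3, O 2, S 2, halogen 1):
  atom 1: N, bond orders sum to 1 (valence 3) → 2 H
  atom 2: C, bond orders sum to 2 (valence 4) → 2 H
  atom 3: C, bond orders sum to 2 (valence 4) → 2 H
  atom 4: C, bond orders sum to 4 (valence 4) → 0 H
  atom 5: O, bond orders sum to 1 (valence 2) → 1 H
  atom 6: O, bond orders sum to 2 (valence 2) → 0 H
Totals → C:3, H:7, N:1, O:2.

C3H7NO2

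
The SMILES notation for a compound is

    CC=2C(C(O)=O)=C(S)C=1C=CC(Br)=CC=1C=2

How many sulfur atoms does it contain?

Scan the SMILES for S atoms (remember two-letter symbols like Cl and Br are single atoms).
Sulfur count: 1.

1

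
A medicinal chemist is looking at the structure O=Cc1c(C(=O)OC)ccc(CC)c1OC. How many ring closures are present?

In SMILES, each pair of matching ring-closure digits denotes one ring-closing bond; the number of such bonds equals the number of independent rings.
Ring-closure bonds here: 1.

1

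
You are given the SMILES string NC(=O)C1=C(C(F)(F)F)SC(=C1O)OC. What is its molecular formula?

Walk through each heavy atom and fill implicit hydrogens from standard valence (C 4, N 3, O 2, S 2, halogen 1):
  atom 1: N, bond orders sum to 1 (valence 3) → 2 H
  atom 2: C, bond orders sum to 4 (valence 4) → 0 H
  atom 3: O, bond orders sum to 2 (valence 2) → 0 H
  atom 4: C, bond orders sum to 4 (valence 4) → 0 H
  atom 5: C, bond orders sum to 4 (valence 4) → 0 H
  atom 6: C, bond orders sum to 4 (valence 4) → 0 H
  atom 7: F (halogen, monovalent) → 0 H
  atom 8: F (halogen, monovalent) → 0 H
  atom 9: F (halogen, monovalent) → 0 H
  atom 10: S, bond orders sum to 2 (valence 2) → 0 H
  atom 11: C, bond orders sum to 4 (valence 4) → 0 H
  atom 12: C, bond orders sum to 4 (valence 4) → 0 H
  atom 13: O, bond orders sum to 1 (valence 2) → 1 H
  atom 14: O, bond orders sum to 2 (valence 2) → 0 H
  atom 15: C, bond orders sum to 1 (valence 4) → 3 H
Totals → C:7, H:6, F:3, N:1, O:3, S:1.

C7H6F3NO3S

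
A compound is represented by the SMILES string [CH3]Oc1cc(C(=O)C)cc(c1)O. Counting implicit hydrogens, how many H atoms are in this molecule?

Walk through each heavy atom and fill implicit hydrogens from standard valence (C 4, N 3, O 2, S 2, halogen 1); for lowercase aromatic atoms, an aromatic c carries 1 H when it has two neighbours and 0 H with three, and aromatic n carries 0 H:
  atom 1: C with explicit H count 3
  atom 2: O, bond orders sum to 2 (valence 2) → 0 H
  atom 3: aromatic c, 3 neighbours → 0 H
  atom 4: aromatic c, 2 neighbours → 1 H
  atom 5: aromatic c, 3 neighbours → 0 H
  atom 6: C, bond orders sum to 4 (valence 4) → 0 H
  atom 7: O, bond orders sum to 2 (valence 2) → 0 H
  atom 8: C, bond orders sum to 1 (valence 4) → 3 H
  atom 9: aromatic c, 2 neighbours → 1 H
  atom 10: aromatic c, 3 neighbours → 0 H
  atom 11: aromatic c, 2 neighbours → 1 H
  atom 12: O, bond orders sum to 1 (valence 2) → 1 H
Total hydrogens: 10.

10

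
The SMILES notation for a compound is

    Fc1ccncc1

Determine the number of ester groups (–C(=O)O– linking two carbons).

0

Scan the SMILES for the ester motif — none present.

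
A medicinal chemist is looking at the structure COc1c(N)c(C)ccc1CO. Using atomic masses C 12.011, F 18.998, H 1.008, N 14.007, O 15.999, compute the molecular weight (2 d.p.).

First, the molecular formula is C9H13NO2 (counting implicit H from valence).
  C: 9 × 12.011 = 108.099
  H: 13 × 1.008 = 13.104
  N: 1 × 14.007 = 14.007
  O: 2 × 15.999 = 31.998
Sum: 9×12.011 + 13×1.008 + 1×14.007 + 2×15.999 = 167.208 → 167.21 g/mol.

167.21 g/mol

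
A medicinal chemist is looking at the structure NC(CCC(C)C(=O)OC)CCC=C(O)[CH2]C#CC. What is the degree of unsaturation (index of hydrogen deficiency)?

4

Molecular formula: C15H25NO3.
DoU = (2C + 2 + N − H − X) / 2, where X is the halogen count and O/S are ignored.
    = (2·15 + 2 + 1 − 25 − 0) / 2 = 8 / 2 = 4.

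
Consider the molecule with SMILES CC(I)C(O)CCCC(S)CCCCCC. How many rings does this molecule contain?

0

In SMILES, each pair of matching ring-closure digits denotes one ring-closing bond; the number of such bonds equals the number of independent rings.
Ring-closure bonds here: 0.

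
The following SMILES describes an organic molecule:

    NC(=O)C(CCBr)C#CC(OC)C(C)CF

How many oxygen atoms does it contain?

Scan the SMILES for O atoms (remember two-letter symbols like Cl and Br are single atoms).
Oxygen count: 2.

2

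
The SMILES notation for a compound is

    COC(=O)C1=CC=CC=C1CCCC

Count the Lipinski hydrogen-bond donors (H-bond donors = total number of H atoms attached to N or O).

Donors: find every N or O and count the H atoms it carries.
  atom 2 (O): bond orders sum to 2 → 0 H
  atom 4 (O): bond orders sum to 2 → 0 H
Lipinski HBD = 0.

0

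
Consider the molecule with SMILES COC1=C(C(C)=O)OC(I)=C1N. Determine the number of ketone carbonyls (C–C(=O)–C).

The ketone motif appears at heavy-atom position 5 in the SMILES.
Other groups present: 1 ether, 1 primary amine.
Ketone count: 1.

1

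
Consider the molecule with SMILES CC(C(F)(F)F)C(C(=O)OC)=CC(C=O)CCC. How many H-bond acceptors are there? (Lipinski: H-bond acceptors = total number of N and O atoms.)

N atoms: 0; O atoms: 3.
Lipinski HBA = 0 + 3 = 3.

3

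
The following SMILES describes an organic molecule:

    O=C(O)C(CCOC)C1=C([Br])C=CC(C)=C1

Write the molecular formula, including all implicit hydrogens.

C12H15BrO3

Walk through each heavy atom and fill implicit hydrogens from standard valence (C 4, N 3, O 2, S 2, halogen 1):
  atom 1: O, bond orders sum to 2 (valence 2) → 0 H
  atom 2: C, bond orders sum to 4 (valence 4) → 0 H
  atom 3: O, bond orders sum to 1 (valence 2) → 1 H
  atom 4: C, bond orders sum to 3 (valence 4) → 1 H
  atom 5: C, bond orders sum to 2 (valence 4) → 2 H
  atom 6: C, bond orders sum to 2 (valence 4) → 2 H
  atom 7: O, bond orders sum to 2 (valence 2) → 0 H
  atom 8: C, bond orders sum to 1 (valence 4) → 3 H
  atom 9: C, bond orders sum to 4 (valence 4) → 0 H
  atom 10: C, bond orders sum to 4 (valence 4) → 0 H
  atom 11: Br with explicit H count 0
  atom 12: C, bond orders sum to 3 (valence 4) → 1 H
  atom 13: C, bond orders sum to 3 (valence 4) → 1 H
  atom 14: C, bond orders sum to 4 (valence 4) → 0 H
  atom 15: C, bond orders sum to 1 (valence 4) → 3 H
  atom 16: C, bond orders sum to 3 (valence 4) → 1 H
Totals → C:12, H:15, Br:1, O:3.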